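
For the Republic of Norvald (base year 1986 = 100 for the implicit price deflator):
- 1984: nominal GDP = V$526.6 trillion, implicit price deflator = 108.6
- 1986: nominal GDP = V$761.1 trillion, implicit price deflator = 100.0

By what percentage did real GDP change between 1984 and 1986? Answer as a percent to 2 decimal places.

Deflate each year: 1984 → 526.6/1.086 = 484.90; 1986 → 761.1/1.000 = 761.10.
So real GDP changed by 761.10/484.90 − 1 = 0.5696, i.e. 56.96%.

56.96%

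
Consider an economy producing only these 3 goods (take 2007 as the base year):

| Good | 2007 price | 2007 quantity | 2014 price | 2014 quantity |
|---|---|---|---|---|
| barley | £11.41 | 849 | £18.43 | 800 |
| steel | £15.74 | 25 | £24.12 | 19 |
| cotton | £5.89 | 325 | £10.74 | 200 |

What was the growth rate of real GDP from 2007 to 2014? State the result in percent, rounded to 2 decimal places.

Real GDP 2007 = Nominal GDP 2007 = 11.41·849 + 15.74·25 + 5.89·325 = 11994.84.
Real GDP 2014 (at 2007 prices) = 11.41·800 + 15.74·19 + 5.89·200 = 10605.06.
Real growth = 10605.06/11994.84 − 1 = -0.1159.

-11.59%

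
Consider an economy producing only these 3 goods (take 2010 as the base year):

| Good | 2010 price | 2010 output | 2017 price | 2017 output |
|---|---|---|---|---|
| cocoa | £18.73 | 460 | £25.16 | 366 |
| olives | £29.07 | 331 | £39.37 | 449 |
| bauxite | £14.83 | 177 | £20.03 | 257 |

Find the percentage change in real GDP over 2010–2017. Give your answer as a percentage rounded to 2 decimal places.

13.69%

Real GDP 2010 = Nominal GDP 2010 = 18.73·460 + 29.07·331 + 14.83·177 = 20862.88.
Real GDP 2017 (at 2010 prices) = 18.73·366 + 29.07·449 + 14.83·257 = 23718.92.
Real growth = 23718.92/20862.88 − 1 = 0.1369.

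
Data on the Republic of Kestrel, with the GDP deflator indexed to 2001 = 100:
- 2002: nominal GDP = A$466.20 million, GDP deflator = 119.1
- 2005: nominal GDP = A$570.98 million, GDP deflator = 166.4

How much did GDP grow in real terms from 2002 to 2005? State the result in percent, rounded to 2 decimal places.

-12.34%

Deflate each year: 2002 → 466.20/1.191 = 391.44; 2005 → 570.98/1.664 = 343.14.
So real GDP changed by 343.14/391.44 − 1 = -0.1234, i.e. -12.34%.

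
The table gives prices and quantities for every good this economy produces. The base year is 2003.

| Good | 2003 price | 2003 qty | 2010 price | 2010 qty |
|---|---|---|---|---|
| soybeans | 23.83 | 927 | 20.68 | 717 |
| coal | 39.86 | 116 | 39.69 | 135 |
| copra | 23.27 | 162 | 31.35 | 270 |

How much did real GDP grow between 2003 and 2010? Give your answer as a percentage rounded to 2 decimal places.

-5.69%

Real GDP 2003 = Nominal GDP 2003 = 23.83·927 + 39.86·116 + 23.27·162 = 30483.91.
Real GDP 2010 (at 2003 prices) = 23.83·717 + 39.86·135 + 23.27·270 = 28750.11.
Real growth = 28750.11/30483.91 − 1 = -0.0569.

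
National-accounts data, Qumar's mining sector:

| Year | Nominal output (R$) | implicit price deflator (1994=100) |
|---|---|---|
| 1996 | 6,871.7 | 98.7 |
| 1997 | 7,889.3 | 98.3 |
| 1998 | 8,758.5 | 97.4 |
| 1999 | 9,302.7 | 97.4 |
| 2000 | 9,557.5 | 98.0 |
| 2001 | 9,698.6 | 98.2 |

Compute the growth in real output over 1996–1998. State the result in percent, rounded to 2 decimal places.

29.16%

Real output 1996 = 6871.7/0.987 = 6962.21.
Real output 1998 = 8758.5/0.974 = 8992.30.
Change = 8992.30/6962.21 − 1 = 0.2916.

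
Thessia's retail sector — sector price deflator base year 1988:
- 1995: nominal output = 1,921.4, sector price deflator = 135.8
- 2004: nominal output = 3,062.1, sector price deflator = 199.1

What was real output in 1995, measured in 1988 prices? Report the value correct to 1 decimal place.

1,414.9

Real output = Nominal / (sector price deflator/100) = 1921.4 / 1.358 = 1414.87.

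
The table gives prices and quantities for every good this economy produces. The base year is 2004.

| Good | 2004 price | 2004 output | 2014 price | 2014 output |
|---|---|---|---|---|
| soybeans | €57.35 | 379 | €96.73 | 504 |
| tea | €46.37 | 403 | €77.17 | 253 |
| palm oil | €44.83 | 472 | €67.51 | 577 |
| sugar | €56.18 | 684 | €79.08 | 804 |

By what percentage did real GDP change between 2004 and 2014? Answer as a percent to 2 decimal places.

Real GDP 2004 = Nominal GDP 2004 = 57.35·379 + 46.37·403 + 44.83·472 + 56.18·684 = 100009.64.
Real GDP 2014 (at 2004 prices) = 57.35·504 + 46.37·253 + 44.83·577 + 56.18·804 = 111671.64.
Real growth = 111671.64/100009.64 − 1 = 0.1166.

11.66%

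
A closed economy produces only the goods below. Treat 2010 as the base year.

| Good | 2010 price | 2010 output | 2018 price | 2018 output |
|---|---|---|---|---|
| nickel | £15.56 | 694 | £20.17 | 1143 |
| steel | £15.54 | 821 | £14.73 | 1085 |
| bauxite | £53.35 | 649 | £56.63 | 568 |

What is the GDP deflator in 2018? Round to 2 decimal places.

Nominal GDP 2018 = 20.17·1143 + 14.73·1085 + 56.63·568 = 71202.20.
Real GDP 2018 (at 2010 prices) = 15.56·1143 + 15.54·1085 + 53.35·568 = 64948.78.
Deflator = Nominal/Real × 100 = 71202.20/64948.78 × 100 = 109.628.

109.63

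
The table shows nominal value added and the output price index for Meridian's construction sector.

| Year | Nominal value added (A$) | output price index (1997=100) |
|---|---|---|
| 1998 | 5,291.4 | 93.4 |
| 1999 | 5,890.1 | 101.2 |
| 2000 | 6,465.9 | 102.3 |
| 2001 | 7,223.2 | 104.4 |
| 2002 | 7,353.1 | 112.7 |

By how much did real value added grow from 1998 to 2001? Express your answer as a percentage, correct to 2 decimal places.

22.13%

Real value added 1998 = 5291.4/0.934 = 5665.31.
Real value added 2001 = 7223.2/1.044 = 6918.77.
Change = 6918.77/5665.31 − 1 = 0.2213.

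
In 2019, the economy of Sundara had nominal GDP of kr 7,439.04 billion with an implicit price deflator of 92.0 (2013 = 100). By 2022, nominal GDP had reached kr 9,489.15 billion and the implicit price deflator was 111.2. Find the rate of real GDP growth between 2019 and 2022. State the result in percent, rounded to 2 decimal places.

Real GDP 2019 = 7439.04 / 0.920 = 8085.91.
Real GDP 2022 = 9489.15 / 1.112 = 8533.41.
Real growth = 8533.41 / 8085.91 − 1 = 0.0553.

5.53%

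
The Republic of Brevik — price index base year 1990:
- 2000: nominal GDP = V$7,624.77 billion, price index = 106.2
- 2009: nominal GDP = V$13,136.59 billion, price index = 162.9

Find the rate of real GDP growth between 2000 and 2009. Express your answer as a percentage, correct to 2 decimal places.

12.32%

Deflate each year: 2000 → 7624.77/1.062 = 7179.63; 2009 → 13136.59/1.629 = 8064.21.
So real GDP changed by 8064.21/7179.63 − 1 = 0.1232, i.e. 12.32%.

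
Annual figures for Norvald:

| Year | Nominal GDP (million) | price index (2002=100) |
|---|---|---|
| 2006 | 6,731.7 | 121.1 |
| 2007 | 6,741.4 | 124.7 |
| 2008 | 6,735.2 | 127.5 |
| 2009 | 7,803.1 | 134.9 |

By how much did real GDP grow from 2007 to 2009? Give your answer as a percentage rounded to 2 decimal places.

7.00%

Real GDP 2007 = 6741.4/1.247 = 5406.09.
Real GDP 2009 = 7803.1/1.349 = 5784.36.
Change = 5784.36/5406.09 − 1 = 0.0700.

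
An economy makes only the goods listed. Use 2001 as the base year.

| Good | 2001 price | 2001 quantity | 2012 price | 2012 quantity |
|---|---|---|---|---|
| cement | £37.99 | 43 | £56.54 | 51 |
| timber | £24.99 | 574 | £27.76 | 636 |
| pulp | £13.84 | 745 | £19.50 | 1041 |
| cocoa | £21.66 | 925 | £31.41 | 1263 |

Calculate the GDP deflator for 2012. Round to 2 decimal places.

Nominal GDP 2012 = 56.54·51 + 27.76·636 + 19.50·1041 + 31.41·1263 = 80509.23.
Real GDP 2012 (at 2001 prices) = 37.99·51 + 24.99·636 + 13.84·1041 + 21.66·1263 = 59595.15.
Deflator = Nominal/Real × 100 = 80509.23/59595.15 × 100 = 135.094.

135.09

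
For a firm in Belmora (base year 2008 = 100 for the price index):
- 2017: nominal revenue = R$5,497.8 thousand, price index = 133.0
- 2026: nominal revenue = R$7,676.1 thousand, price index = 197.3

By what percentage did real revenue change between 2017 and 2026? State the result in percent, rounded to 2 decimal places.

-5.88%

Real revenue 2017 = 5497.8 / 1.330 = 4133.68.
Real revenue 2026 = 7676.1 / 1.973 = 3890.57.
Real growth = 3890.57 / 4133.68 − 1 = -0.0588.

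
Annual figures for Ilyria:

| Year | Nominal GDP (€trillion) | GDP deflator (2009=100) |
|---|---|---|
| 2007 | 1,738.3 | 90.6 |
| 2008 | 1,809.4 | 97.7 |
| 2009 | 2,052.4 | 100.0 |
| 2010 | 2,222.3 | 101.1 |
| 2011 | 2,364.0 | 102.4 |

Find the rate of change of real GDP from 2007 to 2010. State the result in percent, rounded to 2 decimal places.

14.57%

Real GDP 2007 = 1738.3/0.906 = 1918.65.
Real GDP 2010 = 2222.3/1.011 = 2198.12.
Change = 2198.12/1918.65 − 1 = 0.1457.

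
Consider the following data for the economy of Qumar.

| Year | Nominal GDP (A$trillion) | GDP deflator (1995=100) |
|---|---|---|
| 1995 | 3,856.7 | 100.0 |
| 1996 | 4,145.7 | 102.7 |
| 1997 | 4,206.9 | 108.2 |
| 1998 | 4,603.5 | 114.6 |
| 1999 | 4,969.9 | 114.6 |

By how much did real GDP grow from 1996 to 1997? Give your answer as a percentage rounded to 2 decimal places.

-3.68%

Real GDP 1996 = 4145.7/1.027 = 4036.71.
Real GDP 1997 = 4206.9/1.082 = 3888.08.
Change = 3888.08/4036.71 − 1 = -0.0368.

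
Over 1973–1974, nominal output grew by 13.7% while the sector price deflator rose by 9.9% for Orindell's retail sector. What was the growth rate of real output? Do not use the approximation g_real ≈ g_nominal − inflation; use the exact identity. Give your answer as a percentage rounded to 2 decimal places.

3.46%

(1 + g_nom) = (1 + g_real)(1 + π), so g_real = 1.1370 / 1.0990 − 1 = 0.03458.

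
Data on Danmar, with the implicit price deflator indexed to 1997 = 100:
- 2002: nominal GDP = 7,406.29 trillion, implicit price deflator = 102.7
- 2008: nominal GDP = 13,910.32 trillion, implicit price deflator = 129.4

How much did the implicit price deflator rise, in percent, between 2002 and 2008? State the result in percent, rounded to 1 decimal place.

26.0%

Price-level change = 129.4 / 102.7 − 1 = 0.2600.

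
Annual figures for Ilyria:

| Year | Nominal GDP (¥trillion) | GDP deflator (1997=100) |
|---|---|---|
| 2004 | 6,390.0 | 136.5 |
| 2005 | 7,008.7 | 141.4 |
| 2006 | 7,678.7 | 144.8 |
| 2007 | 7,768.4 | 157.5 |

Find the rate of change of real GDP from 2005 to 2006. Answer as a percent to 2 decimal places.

6.99%

Real GDP 2005 = 7008.7/1.414 = 4956.65.
Real GDP 2006 = 7678.7/1.448 = 5302.97.
Change = 5302.97/4956.65 − 1 = 0.0699.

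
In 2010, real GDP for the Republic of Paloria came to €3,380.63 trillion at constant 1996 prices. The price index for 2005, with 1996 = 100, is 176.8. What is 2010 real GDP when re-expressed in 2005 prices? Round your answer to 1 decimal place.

€5,977.0 trillion

Real GDP in 2005 prices = Real GDP in 1996 prices × (P_2005/P_1996) = 3380.63 × 1.768 = 5976.95.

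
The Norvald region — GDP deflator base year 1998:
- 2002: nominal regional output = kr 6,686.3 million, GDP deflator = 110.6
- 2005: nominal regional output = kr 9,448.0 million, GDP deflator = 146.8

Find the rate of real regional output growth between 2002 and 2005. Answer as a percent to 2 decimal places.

6.46%

Real regional output 2002 = 6686.3 / 1.106 = 6045.48.
Real regional output 2005 = 9448.0 / 1.468 = 6435.97.
Real growth = 6435.97 / 6045.48 − 1 = 0.0646.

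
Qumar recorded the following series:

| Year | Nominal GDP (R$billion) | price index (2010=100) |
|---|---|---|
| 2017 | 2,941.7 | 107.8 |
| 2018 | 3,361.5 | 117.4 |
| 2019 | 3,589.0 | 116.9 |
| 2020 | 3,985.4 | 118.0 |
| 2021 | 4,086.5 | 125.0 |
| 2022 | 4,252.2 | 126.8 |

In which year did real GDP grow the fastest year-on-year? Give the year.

2018: real = 3361.5/1.174 = 2863.29; growth vs 2017 (2728.85) = 4.93%.
2019: real = 3589.0/1.169 = 3070.15; growth vs 2018 (2863.29) = 7.22%.
2020: real = 3985.4/1.180 = 3377.46; growth vs 2019 (3070.15) = 10.01%.
2021: real = 4086.5/1.250 = 3269.20; growth vs 2020 (3377.46) = -3.21%.
2022: real = 4252.2/1.268 = 3353.47; growth vs 2021 (3269.20) = 2.58%.

2020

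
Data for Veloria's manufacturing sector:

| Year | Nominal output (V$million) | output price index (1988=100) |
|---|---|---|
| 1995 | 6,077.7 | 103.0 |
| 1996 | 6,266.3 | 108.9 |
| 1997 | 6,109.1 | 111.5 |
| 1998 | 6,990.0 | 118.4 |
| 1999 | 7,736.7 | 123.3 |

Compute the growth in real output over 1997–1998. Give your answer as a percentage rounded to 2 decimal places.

7.75%

Real output 1997 = 6109.1/1.115 = 5479.01.
Real output 1998 = 6990.0/1.184 = 5903.72.
Change = 5903.72/5479.01 − 1 = 0.0775.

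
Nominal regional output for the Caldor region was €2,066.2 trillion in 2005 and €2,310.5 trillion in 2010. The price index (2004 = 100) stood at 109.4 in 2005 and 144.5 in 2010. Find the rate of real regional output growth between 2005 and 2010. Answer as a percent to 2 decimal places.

-15.34%

Deflate each year: 2005 → 2066.2/1.094 = 1888.67; 2010 → 2310.5/1.445 = 1598.96.
So real regional output changed by 1598.96/1888.67 − 1 = -0.1534, i.e. -15.34%.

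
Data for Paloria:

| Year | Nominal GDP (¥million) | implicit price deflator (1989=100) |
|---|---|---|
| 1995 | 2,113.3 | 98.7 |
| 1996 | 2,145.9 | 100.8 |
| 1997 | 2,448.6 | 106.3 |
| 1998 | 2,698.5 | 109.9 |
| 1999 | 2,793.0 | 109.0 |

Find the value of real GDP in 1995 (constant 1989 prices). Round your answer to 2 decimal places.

Real GDP 1995 = 2113.3 / 0.987 = 2141.13.

¥2,141.13 million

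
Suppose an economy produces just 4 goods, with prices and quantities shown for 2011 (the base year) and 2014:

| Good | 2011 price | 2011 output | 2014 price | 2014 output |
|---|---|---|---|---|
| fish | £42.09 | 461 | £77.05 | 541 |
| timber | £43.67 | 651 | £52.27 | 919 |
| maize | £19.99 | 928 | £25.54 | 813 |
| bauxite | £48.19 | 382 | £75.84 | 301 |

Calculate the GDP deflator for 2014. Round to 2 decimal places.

Nominal GDP 2014 = 77.05·541 + 52.27·919 + 25.54·813 + 75.84·301 = 133312.04.
Real GDP 2014 (at 2011 prices) = 42.09·541 + 43.67·919 + 19.99·813 + 48.19·301 = 93660.48.
Deflator = Nominal/Real × 100 = 133312.04/93660.48 × 100 = 142.335.

142.34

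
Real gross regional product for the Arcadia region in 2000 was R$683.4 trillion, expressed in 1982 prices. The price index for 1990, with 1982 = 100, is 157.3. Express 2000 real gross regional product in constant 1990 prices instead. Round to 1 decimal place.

R$1,075.0 trillion

Real gross regional product in 1990 prices = Real gross regional product in 1982 prices × (P_1990/P_1982) = 683.4 × 1.573 = 1074.99.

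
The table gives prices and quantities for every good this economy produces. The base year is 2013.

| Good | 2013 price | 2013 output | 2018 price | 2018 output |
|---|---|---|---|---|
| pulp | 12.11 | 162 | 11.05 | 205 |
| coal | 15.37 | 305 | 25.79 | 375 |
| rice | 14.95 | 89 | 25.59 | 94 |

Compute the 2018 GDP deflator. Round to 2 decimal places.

148.60

Nominal GDP 2018 = 11.05·205 + 25.79·375 + 25.59·94 = 14341.96.
Real GDP 2018 (at 2013 prices) = 12.11·205 + 15.37·375 + 14.95·94 = 9651.60.
Deflator = Nominal/Real × 100 = 14341.96/9651.60 × 100 = 148.597.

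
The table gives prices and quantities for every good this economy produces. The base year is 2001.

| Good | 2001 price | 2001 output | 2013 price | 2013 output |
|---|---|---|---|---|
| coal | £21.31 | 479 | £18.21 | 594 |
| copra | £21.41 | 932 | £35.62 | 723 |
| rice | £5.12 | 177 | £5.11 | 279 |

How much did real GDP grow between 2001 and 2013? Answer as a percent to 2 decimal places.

-4.83%

Real GDP 2001 = Nominal GDP 2001 = 21.31·479 + 21.41·932 + 5.12·177 = 31067.85.
Real GDP 2013 (at 2001 prices) = 21.31·594 + 21.41·723 + 5.12·279 = 29566.05.
Real growth = 29566.05/31067.85 − 1 = -0.0483.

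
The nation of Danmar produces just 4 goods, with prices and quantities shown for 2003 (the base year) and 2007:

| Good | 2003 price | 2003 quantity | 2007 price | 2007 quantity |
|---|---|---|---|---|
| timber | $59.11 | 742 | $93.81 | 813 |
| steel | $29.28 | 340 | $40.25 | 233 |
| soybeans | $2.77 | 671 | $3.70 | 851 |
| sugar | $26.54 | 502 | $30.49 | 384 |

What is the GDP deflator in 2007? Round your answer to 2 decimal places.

149.05

Nominal GDP 2007 = 93.81·813 + 40.25·233 + 3.70·851 + 30.49·384 = 100502.64.
Real GDP 2007 (at 2003 prices) = 59.11·813 + 29.28·233 + 2.77·851 + 26.54·384 = 67427.30.
Deflator = Nominal/Real × 100 = 100502.64/67427.30 × 100 = 149.053.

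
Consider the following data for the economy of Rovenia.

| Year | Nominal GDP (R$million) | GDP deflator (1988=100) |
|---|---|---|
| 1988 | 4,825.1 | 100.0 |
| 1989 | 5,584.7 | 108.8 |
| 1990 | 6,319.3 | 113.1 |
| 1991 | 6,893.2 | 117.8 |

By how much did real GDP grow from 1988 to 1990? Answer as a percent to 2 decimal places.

15.80%

Real GDP 1988 = 4825.1/1.000 = 4825.10.
Real GDP 1990 = 6319.3/1.131 = 5587.36.
Change = 5587.36/4825.10 − 1 = 0.1580.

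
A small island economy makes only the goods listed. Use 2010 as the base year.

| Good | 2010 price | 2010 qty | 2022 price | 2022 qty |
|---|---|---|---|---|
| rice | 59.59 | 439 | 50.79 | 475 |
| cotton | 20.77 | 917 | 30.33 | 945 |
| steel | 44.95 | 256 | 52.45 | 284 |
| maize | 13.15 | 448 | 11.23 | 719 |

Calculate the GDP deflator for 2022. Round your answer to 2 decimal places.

107.99

Nominal GDP 2022 = 50.79·475 + 30.33·945 + 52.45·284 + 11.23·719 = 75757.27.
Real GDP 2022 (at 2010 prices) = 59.59·475 + 20.77·945 + 44.95·284 + 13.15·719 = 70153.55.
Deflator = Nominal/Real × 100 = 75757.27/70153.55 × 100 = 107.988.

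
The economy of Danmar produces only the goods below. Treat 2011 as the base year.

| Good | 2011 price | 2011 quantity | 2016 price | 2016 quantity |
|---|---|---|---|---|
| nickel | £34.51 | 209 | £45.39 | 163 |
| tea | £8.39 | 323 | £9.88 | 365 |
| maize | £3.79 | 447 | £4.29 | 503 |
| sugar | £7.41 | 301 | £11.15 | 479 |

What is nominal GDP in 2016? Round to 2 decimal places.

£18503.49

Nominal GDP 2016 = Σ (p_2016 × q_2016) = 45.39·163 + 9.88·365 + 4.29·503 + 11.15·479 = 18503.49.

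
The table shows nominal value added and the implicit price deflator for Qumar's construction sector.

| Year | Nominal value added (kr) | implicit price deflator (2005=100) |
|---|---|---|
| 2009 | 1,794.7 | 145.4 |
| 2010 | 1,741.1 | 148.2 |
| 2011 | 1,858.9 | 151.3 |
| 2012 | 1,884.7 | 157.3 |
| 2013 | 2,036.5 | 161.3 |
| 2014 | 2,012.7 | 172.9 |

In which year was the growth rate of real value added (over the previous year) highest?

2013

2010: real = 1741.1/1.482 = 1174.83; growth vs 2009 (1234.32) = -4.82%.
2011: real = 1858.9/1.513 = 1228.62; growth vs 2010 (1174.83) = 4.58%.
2012: real = 1884.7/1.573 = 1198.16; growth vs 2011 (1228.62) = -2.48%.
2013: real = 2036.5/1.613 = 1262.55; growth vs 2012 (1198.16) = 5.37%.
2014: real = 2012.7/1.729 = 1164.08; growth vs 2013 (1262.55) = -7.80%.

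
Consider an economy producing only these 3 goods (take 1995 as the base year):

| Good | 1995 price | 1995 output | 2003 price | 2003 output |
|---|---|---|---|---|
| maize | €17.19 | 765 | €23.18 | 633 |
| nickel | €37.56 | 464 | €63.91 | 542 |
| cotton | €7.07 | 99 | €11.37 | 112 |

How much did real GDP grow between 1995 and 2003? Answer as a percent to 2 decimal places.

2.41%

Real GDP 1995 = Nominal GDP 1995 = 17.19·765 + 37.56·464 + 7.07·99 = 31278.12.
Real GDP 2003 (at 1995 prices) = 17.19·633 + 37.56·542 + 7.07·112 = 32030.63.
Real growth = 32030.63/31278.12 − 1 = 0.0241.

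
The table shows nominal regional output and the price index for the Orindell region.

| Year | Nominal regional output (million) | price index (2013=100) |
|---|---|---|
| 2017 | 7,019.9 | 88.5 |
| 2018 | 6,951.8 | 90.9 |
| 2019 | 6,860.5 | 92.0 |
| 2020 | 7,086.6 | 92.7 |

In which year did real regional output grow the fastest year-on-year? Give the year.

2018: real = 6951.8/0.909 = 7647.74; growth vs 2017 (7932.09) = -3.58%.
2019: real = 6860.5/0.920 = 7457.07; growth vs 2018 (7647.74) = -2.49%.
2020: real = 7086.6/0.927 = 7644.66; growth vs 2019 (7457.07) = 2.52%.

2020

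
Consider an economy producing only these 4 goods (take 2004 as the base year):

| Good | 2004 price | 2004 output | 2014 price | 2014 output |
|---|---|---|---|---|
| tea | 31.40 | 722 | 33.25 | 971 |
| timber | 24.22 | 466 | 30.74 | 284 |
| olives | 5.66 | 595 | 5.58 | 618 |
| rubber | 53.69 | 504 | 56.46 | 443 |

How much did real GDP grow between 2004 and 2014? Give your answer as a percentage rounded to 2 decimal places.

Real GDP 2004 = Nominal GDP 2004 = 31.40·722 + 24.22·466 + 5.66·595 + 53.69·504 = 64384.78.
Real GDP 2014 (at 2004 prices) = 31.40·971 + 24.22·284 + 5.66·618 + 53.69·443 = 64650.43.
Real growth = 64650.43/64384.78 − 1 = 0.0041.

0.41%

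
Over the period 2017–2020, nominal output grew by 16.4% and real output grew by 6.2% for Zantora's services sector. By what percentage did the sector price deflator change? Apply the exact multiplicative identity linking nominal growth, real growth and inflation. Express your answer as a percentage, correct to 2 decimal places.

(1 + g_nom) = (1 + g_real)(1 + π), so π = 1.1640 / 1.0620 − 1 = 0.09605.

9.60%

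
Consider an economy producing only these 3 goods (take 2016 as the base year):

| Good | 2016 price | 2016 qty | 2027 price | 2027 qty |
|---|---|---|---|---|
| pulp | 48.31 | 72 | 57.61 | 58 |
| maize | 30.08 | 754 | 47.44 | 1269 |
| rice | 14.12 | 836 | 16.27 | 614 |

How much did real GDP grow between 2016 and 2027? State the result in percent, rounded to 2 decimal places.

Real GDP 2016 = Nominal GDP 2016 = 48.31·72 + 30.08·754 + 14.12·836 = 37962.96.
Real GDP 2027 (at 2016 prices) = 48.31·58 + 30.08·1269 + 14.12·614 = 49643.18.
Real growth = 49643.18/37962.96 − 1 = 0.3077.

30.77%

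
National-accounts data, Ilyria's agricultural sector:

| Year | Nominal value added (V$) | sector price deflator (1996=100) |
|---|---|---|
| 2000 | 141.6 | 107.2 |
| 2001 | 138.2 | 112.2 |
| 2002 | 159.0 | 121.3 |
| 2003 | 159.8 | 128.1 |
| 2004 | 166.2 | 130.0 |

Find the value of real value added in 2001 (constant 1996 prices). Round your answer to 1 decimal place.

V$123.2

Real value added 2001 = 138.2 / 1.122 = 123.17.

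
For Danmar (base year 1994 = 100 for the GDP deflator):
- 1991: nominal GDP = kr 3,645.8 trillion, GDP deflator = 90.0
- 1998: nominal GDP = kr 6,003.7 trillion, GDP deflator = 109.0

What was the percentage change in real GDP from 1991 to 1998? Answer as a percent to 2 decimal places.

35.97%

Deflate each year: 1991 → 3645.8/0.900 = 4050.89; 1998 → 6003.7/1.090 = 5507.98.
So real GDP changed by 5507.98/4050.89 − 1 = 0.3597, i.e. 35.97%.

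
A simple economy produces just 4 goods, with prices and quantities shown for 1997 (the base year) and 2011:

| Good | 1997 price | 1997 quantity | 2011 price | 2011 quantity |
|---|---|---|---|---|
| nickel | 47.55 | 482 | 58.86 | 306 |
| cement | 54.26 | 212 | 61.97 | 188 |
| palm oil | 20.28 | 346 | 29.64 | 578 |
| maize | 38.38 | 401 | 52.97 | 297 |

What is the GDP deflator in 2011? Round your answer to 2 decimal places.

130.61

Nominal GDP 2011 = 58.86·306 + 61.97·188 + 29.64·578 + 52.97·297 = 62525.53.
Real GDP 2011 (at 1997 prices) = 47.55·306 + 54.26·188 + 20.28·578 + 38.38·297 = 47871.88.
Deflator = Nominal/Real × 100 = 62525.53/47871.88 × 100 = 130.610.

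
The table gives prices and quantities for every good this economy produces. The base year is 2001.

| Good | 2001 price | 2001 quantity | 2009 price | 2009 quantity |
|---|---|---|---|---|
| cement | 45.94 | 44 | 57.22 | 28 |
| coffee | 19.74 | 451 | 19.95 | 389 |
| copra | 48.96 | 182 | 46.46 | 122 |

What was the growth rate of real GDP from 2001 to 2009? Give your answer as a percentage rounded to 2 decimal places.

Real GDP 2001 = Nominal GDP 2001 = 45.94·44 + 19.74·451 + 48.96·182 = 19834.82.
Real GDP 2009 (at 2001 prices) = 45.94·28 + 19.74·389 + 48.96·122 = 14938.30.
Real growth = 14938.30/19834.82 − 1 = -0.2469.

-24.69%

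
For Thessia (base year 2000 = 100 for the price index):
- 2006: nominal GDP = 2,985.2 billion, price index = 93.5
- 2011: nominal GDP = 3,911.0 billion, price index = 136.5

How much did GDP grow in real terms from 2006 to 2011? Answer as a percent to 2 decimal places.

Deflate each year: 2006 → 2985.2/0.935 = 3192.73; 2011 → 3911.0/1.365 = 2865.20.
So real GDP changed by 2865.20/3192.73 − 1 = -0.1026, i.e. -10.26%.

-10.26%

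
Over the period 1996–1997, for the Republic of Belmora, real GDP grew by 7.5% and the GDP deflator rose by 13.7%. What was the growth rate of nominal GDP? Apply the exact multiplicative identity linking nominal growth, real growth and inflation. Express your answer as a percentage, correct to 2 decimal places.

(1 + g_nom) = (1 + g_real)(1 + π) = 1.0750 × 1.1370 = 1.22228.

22.23%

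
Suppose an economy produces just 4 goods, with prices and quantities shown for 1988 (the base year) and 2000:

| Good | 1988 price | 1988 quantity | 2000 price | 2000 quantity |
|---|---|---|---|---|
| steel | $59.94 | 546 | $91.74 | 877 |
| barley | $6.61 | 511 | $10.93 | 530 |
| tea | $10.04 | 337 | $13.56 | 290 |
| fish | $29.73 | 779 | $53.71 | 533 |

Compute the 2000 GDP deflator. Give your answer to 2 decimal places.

158.77

Nominal GDP 2000 = 91.74·877 + 10.93·530 + 13.56·290 + 53.71·533 = 118808.71.
Real GDP 2000 (at 1988 prices) = 59.94·877 + 6.61·530 + 10.04·290 + 29.73·533 = 74828.37.
Deflator = Nominal/Real × 100 = 118808.71/74828.37 × 100 = 158.775.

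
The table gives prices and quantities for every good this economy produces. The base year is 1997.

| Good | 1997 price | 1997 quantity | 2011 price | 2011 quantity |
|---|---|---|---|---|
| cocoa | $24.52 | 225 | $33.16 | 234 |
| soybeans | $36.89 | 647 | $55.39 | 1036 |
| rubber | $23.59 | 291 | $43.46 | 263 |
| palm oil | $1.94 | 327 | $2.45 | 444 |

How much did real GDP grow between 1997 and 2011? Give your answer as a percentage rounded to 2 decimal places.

Real GDP 1997 = Nominal GDP 1997 = 24.52·225 + 36.89·647 + 23.59·291 + 1.94·327 = 36883.90.
Real GDP 2011 (at 1997 prices) = 24.52·234 + 36.89·1036 + 23.59·263 + 1.94·444 = 51021.25.
Real growth = 51021.25/36883.90 − 1 = 0.3833.

38.33%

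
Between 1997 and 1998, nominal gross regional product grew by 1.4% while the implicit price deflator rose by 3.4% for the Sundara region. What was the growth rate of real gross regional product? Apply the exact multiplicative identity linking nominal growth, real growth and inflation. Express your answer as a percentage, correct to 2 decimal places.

-1.93%

(1 + g_nom) = (1 + g_real)(1 + π), so g_real = 1.0140 / 1.0340 − 1 = -0.01934.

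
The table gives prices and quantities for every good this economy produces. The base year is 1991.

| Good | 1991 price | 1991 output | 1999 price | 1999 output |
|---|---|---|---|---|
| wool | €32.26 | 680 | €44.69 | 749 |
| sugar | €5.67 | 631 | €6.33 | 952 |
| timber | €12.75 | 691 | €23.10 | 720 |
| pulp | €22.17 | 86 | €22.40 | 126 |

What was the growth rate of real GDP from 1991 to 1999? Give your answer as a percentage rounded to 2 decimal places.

Real GDP 1991 = Nominal GDP 1991 = 32.26·680 + 5.67·631 + 12.75·691 + 22.17·86 = 36231.44.
Real GDP 1999 (at 1991 prices) = 32.26·749 + 5.67·952 + 12.75·720 + 22.17·126 = 41534.00.
Real growth = 41534.00/36231.44 − 1 = 0.1464.

14.64%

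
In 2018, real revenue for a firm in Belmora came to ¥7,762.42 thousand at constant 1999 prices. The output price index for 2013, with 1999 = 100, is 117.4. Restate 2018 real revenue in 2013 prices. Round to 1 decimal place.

¥9,113.1 thousand

Real revenue in 2013 prices = Real revenue in 1999 prices × (P_2013/P_1999) = 7762.42 × 1.174 = 9113.08.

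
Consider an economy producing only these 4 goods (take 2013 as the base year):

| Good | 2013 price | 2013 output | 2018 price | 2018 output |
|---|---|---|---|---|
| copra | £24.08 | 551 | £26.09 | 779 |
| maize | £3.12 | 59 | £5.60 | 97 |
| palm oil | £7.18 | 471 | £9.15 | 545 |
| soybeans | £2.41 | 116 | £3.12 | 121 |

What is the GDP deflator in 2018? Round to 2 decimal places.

112.75

Nominal GDP 2018 = 26.09·779 + 5.60·97 + 9.15·545 + 3.12·121 = 26231.58.
Real GDP 2018 (at 2013 prices) = 24.08·779 + 3.12·97 + 7.18·545 + 2.41·121 = 23265.67.
Deflator = Nominal/Real × 100 = 26231.58/23265.67 × 100 = 112.748.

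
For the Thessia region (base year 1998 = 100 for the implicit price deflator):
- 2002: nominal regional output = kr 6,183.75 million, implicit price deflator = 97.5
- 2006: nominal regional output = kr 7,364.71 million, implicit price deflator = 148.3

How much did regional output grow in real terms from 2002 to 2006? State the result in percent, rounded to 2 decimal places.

-21.70%

Deflate each year: 2002 → 6183.75/0.975 = 6342.31; 2006 → 7364.71/1.483 = 4966.09.
So real regional output changed by 4966.09/6342.31 − 1 = -0.2170, i.e. -21.70%.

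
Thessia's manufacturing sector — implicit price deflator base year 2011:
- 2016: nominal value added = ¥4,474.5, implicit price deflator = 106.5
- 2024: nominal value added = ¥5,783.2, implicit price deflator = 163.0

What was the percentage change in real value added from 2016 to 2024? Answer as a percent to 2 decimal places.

Real value added 2016 = 4474.5 / 1.065 = 4201.41.
Real value added 2024 = 5783.2 / 1.630 = 3547.98.
Real growth = 3547.98 / 4201.41 − 1 = -0.1555.

-15.55%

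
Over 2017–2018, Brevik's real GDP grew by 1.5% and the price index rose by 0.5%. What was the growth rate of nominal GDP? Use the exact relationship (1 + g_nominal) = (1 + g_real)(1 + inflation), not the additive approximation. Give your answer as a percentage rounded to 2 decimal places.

2.01%

(1 + g_nom) = (1 + g_real)(1 + π) = 1.0150 × 1.0050 = 1.02008.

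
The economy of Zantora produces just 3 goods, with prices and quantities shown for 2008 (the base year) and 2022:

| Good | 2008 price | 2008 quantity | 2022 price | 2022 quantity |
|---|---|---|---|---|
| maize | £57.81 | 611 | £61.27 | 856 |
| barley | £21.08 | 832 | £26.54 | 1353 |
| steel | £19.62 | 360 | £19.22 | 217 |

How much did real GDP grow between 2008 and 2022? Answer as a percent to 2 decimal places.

37.28%

Real GDP 2008 = Nominal GDP 2008 = 57.81·611 + 21.08·832 + 19.62·360 = 59923.67.
Real GDP 2022 (at 2008 prices) = 57.81·856 + 21.08·1353 + 19.62·217 = 82264.14.
Real growth = 82264.14/59923.67 − 1 = 0.3728.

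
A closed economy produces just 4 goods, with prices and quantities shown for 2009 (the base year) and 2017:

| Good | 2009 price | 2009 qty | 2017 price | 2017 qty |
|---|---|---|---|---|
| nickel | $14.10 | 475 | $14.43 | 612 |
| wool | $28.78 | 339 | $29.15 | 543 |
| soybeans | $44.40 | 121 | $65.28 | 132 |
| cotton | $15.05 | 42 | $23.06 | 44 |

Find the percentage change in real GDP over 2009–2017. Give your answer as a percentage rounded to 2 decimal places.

37.05%

Real GDP 2009 = Nominal GDP 2009 = 14.10·475 + 28.78·339 + 44.40·121 + 15.05·42 = 22458.42.
Real GDP 2017 (at 2009 prices) = 14.10·612 + 28.78·543 + 44.40·132 + 15.05·44 = 30779.74.
Real growth = 30779.74/22458.42 − 1 = 0.3705.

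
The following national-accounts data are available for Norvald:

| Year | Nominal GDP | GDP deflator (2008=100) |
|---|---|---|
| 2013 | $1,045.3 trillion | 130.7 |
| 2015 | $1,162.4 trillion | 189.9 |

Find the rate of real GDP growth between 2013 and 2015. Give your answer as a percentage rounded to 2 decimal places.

Real GDP 2013 = 1045.3 / 1.307 = 799.77.
Real GDP 2015 = 1162.4 / 1.899 = 612.11.
Real growth = 612.11 / 799.77 − 1 = -0.2346.

-23.46%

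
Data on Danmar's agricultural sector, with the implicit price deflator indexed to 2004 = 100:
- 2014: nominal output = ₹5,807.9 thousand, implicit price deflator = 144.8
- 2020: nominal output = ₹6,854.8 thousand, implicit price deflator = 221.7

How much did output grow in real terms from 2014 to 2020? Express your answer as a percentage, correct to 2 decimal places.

-22.91%

Real output 2014 = 5807.9 / 1.448 = 4010.98.
Real output 2020 = 6854.8 / 2.217 = 3091.93.
Real growth = 3091.93 / 4010.98 − 1 = -0.2291.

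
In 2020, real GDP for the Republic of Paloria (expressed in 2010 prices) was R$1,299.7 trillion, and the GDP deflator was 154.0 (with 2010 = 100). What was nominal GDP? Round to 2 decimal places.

Nominal GDP = Real × (GDP deflator/100) = 1299.7 × 1.540 = 2001.54.

R$2,001.54 trillion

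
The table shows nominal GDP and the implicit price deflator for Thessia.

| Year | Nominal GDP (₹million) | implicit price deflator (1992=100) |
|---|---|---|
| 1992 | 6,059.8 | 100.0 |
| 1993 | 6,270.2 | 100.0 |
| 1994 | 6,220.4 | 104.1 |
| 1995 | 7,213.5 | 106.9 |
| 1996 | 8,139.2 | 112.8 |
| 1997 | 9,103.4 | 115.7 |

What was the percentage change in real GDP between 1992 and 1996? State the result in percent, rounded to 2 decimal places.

19.07%

Real GDP 1992 = 6059.8/1.000 = 6059.80.
Real GDP 1996 = 8139.2/1.128 = 7215.60.
Change = 7215.60/6059.80 − 1 = 0.1907.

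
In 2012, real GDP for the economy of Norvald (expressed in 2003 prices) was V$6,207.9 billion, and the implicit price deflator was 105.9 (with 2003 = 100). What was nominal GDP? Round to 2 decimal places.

V$6,574.17 billion

Nominal GDP = Real × (implicit price deflator/100) = 6207.9 × 1.059 = 6574.17.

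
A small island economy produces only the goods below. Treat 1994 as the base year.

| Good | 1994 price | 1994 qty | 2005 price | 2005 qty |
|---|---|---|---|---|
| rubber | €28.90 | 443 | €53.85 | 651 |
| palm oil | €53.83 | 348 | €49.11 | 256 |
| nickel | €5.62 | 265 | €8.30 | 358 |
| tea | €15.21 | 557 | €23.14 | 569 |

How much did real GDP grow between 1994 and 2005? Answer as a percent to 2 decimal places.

4.25%

Real GDP 1994 = Nominal GDP 1994 = 28.90·443 + 53.83·348 + 5.62·265 + 15.21·557 = 41496.81.
Real GDP 2005 (at 1994 prices) = 28.90·651 + 53.83·256 + 5.62·358 + 15.21·569 = 43260.83.
Real growth = 43260.83/41496.81 − 1 = 0.0425.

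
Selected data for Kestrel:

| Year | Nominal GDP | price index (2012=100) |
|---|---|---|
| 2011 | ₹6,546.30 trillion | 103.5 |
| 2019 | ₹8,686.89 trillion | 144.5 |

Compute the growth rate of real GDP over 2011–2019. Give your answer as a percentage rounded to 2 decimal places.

Real GDP 2011 = 6546.30 / 1.035 = 6324.93.
Real GDP 2019 = 8686.89 / 1.445 = 6011.69.
Real growth = 6011.69 / 6324.93 − 1 = -0.0495.

-4.95%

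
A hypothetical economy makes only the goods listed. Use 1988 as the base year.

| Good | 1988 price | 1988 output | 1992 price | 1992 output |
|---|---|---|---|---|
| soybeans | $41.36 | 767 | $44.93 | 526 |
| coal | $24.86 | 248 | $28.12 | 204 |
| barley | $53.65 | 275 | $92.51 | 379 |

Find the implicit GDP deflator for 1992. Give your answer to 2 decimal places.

136.62

Nominal GDP 1992 = 44.93·526 + 28.12·204 + 92.51·379 = 64430.95.
Real GDP 1992 (at 1988 prices) = 41.36·526 + 24.86·204 + 53.65·379 = 47160.15.
Deflator = Nominal/Real × 100 = 64430.95/47160.15 × 100 = 136.622.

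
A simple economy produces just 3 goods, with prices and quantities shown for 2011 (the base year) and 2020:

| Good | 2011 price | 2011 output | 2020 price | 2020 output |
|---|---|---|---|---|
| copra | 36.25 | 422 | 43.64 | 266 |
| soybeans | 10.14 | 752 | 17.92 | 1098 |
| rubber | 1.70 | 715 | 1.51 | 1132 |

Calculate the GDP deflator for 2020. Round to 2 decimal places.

Nominal GDP 2020 = 43.64·266 + 17.92·1098 + 1.51·1132 = 32993.72.
Real GDP 2020 (at 2011 prices) = 36.25·266 + 10.14·1098 + 1.70·1132 = 22700.62.
Deflator = Nominal/Real × 100 = 32993.72/22700.62 × 100 = 145.343.

145.34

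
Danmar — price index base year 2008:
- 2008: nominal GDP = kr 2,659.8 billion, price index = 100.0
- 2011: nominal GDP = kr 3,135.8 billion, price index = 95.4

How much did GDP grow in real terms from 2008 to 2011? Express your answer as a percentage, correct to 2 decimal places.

23.58%

Deflate each year: 2008 → 2659.8/1.000 = 2659.80; 2011 → 3135.8/0.954 = 3287.00.
So real GDP changed by 3287.00/2659.80 − 1 = 0.2358, i.e. 23.58%.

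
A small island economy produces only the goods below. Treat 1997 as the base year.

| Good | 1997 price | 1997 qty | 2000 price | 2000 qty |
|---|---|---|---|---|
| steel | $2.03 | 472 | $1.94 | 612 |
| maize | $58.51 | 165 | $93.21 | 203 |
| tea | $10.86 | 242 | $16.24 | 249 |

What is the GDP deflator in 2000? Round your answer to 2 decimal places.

Nominal GDP 2000 = 1.94·612 + 93.21·203 + 16.24·249 = 24152.67.
Real GDP 2000 (at 1997 prices) = 2.03·612 + 58.51·203 + 10.86·249 = 15824.03.
Deflator = Nominal/Real × 100 = 24152.67/15824.03 × 100 = 152.633.

152.63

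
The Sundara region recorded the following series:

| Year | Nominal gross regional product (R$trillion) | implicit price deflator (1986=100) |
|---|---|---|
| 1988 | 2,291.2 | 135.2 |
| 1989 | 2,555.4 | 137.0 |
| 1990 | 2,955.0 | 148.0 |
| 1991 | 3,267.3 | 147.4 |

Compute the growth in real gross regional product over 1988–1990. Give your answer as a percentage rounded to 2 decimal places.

17.82%

Real gross regional product 1988 = 2291.2/1.352 = 1694.67.
Real gross regional product 1990 = 2955.0/1.480 = 1996.62.
Change = 1996.62/1694.67 − 1 = 0.1782.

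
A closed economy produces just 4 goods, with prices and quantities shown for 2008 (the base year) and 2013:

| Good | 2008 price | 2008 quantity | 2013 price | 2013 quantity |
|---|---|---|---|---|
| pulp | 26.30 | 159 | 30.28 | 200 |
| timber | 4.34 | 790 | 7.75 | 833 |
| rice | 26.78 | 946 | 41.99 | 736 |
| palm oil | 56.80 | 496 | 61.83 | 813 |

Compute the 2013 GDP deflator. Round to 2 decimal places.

125.31

Nominal GDP 2013 = 30.28·200 + 7.75·833 + 41.99·736 + 61.83·813 = 93684.18.
Real GDP 2013 (at 2008 prices) = 26.30·200 + 4.34·833 + 26.78·736 + 56.80·813 = 74763.70.
Deflator = Nominal/Real × 100 = 93684.18/74763.70 × 100 = 125.307.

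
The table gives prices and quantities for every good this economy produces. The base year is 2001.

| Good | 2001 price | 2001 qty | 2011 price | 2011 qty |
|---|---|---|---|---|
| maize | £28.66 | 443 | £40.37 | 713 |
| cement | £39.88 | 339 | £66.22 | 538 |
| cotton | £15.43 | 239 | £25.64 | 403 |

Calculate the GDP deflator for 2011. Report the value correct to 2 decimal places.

155.36

Nominal GDP 2011 = 40.37·713 + 66.22·538 + 25.64·403 = 74743.09.
Real GDP 2011 (at 2001 prices) = 28.66·713 + 39.88·538 + 15.43·403 = 48108.31.
Deflator = Nominal/Real × 100 = 74743.09/48108.31 × 100 = 155.364.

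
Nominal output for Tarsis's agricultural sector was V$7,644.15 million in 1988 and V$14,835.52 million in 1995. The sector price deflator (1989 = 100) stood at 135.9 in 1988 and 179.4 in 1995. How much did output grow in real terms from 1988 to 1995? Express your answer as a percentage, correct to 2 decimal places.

47.02%

Real output 1988 = 7644.15 / 1.359 = 5624.83.
Real output 1995 = 14835.52 / 1.794 = 8269.52.
Real growth = 8269.52 / 5624.83 − 1 = 0.4702.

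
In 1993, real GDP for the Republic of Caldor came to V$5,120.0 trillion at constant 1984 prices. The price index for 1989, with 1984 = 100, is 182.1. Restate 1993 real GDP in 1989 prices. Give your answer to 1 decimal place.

Real GDP in 1989 prices = Real GDP in 1984 prices × (P_1989/P_1984) = 5120.0 × 1.821 = 9323.52.

V$9,323.5 trillion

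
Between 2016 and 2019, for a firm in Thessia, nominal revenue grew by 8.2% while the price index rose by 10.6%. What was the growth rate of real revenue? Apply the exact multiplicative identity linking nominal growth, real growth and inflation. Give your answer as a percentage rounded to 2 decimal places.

(1 + g_nom) = (1 + g_real)(1 + π), so g_real = 1.0820 / 1.1060 − 1 = -0.02170.

-2.17%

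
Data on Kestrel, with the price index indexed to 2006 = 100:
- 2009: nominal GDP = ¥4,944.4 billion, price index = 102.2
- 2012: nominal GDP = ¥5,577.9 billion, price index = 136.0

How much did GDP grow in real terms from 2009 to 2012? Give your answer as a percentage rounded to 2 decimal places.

Deflate each year: 2009 → 4944.4/1.022 = 4837.96; 2012 → 5577.9/1.360 = 4101.40.
So real GDP changed by 4101.40/4837.96 − 1 = -0.1522, i.e. -15.22%.

-15.22%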